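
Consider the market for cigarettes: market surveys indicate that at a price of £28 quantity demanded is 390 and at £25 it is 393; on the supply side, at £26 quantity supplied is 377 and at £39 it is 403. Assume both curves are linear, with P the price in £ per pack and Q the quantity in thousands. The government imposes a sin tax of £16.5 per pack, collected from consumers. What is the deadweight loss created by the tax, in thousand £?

Deadweight loss = £90.75 thousand.

Demand slope: (393 − 390)/(25 − 28) = -1, so Qd = 418 − P.
Supply slope: (403 − 377)/(39 − 26) = 2, so Qs = 2P + 325.
Without the tax, 418 − P = 2P + 325 gives 3P = 93, so P* = £31 and Q* = 387.
With the tax collected from consumers, demand (in seller-price terms) shifts: Qd = 418 − (P + 16.5).
Solving gives Q = 376 with consumers paying £42 and producers receiving £25.5 (the £16.5 wedge).
Quantity falls by |ΔQ| = |387 − 376| = 11.
DWL = ½ · t · |ΔQ| = ½ · 16.5 · 11 = £90.75.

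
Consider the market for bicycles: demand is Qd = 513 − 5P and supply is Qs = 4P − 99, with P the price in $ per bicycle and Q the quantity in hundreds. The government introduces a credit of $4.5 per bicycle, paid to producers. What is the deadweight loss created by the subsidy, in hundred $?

Deadweight loss = $22.5 hundred.

Without the subsidy, 513 − 5P = 4P − 99 gives 9P = 612, so P* = $68 and Q* = 173.
With a per-unit subsidy paid to producers, each receives P + 4.5 per unit sold, so supply becomes Qs = 4(P + 4.5) − 99.
New equilibrium: buyers pay $66, producers receive $70.5, Q = 183. (Wedge: Pb − Ps = −4.5.)
Quantity rises by |ΔQ| = |173 − 183| = 10.
DWL = ½ · t · |ΔQ| = ½ · 4.5 · 10 = $22.5.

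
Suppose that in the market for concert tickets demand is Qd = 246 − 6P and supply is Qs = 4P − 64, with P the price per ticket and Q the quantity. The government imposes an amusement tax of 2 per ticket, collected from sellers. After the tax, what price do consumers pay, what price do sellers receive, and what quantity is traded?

Consumers pay 31.8; sellers receive 29.8; quantity = 55.2.

Without the tax, 246 − 6P = 4P − 64 gives 10P = 310, so P* = 31 and Q* = 60.
With the tax collected from sellers, supply shifts: Qs = 4(P − 2) − 64.
Solving gives Q = 55.2 with consumers paying 31.8 and sellers receiving 29.8 (the 2 wedge).
The less price-elastic side of the market bears the larger share of a per-unit tax.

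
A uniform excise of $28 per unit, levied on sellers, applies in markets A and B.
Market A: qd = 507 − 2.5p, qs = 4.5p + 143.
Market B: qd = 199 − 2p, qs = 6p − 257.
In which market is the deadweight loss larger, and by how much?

Market A: pre-tax p* = $52, q* = 377; post-tax q = 332; deadweight loss = $630.
Market B: pre-tax p* = $57, q* = 85; post-tax q = 43; deadweight loss = $588.
Difference: $630 vs $588 → market A is larger by $42.

Market A, by $42.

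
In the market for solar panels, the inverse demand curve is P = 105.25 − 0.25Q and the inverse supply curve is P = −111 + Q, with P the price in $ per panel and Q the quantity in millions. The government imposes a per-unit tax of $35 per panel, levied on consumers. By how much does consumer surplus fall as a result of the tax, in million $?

Consumer surplus falls by $1113 million.

Inverting to Q(P) form: Qd = 421 − 4P; Qs = P + 111.
Without the tax, 421 − 4P = P + 111 gives 5P = 310, so P* = $62 and Q* = 173.
With the tax collected from consumers, demand (in seller-price terms) shifts: Qd = 421 − 4(P + 35).
Solving gives Q = 145 with consumers paying $69 and sellers receiving $34 (the $35 wedge).
ΔCS is the trapezoid between Q = 145 and Q = 173 of height $7: ½ · (173 + 145) · 7 = $1113.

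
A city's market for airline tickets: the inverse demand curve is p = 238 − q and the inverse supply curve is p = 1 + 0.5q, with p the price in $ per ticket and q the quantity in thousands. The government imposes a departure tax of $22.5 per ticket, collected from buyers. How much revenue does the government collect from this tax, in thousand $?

Rewrite in direct form: qd = 238 − p and qs = 2p − 2.
Before the tax: set 238 − p = 2p − 2 → p* = $80, q* = 158.
With the tax collected from buyers, demand (in seller-price terms) shifts: qd = 238 − (p + 22.5).
Solving gives q = 143 with buyers paying $95 and producers receiving $72.5 (the $22.5 wedge).
Revenue = t · Q = 22.5 · 143 = $3217.5.

Tax revenue = $3217.5 thousand.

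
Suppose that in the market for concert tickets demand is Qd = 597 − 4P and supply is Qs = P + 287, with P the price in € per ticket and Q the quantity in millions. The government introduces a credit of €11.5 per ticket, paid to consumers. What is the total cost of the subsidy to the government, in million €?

Without the subsidy, 597 − 4P = P + 287 gives 5P = 310, so P* = €62 and Q* = 349.
With a per-unit subsidy paid to consumers, each effectively pays P − 11.5, so demand becomes Qd = 597 − 4(P − 11.5).
New equilibrium: consumers pay €59.7, producers receive €71.2, Q = 358.2. (Wedge: Pb − Ps = −11.5.)
Outlay = t · Q = 11.5 · 358.2 = €4119.3.

Government outlay = €4119.3 million.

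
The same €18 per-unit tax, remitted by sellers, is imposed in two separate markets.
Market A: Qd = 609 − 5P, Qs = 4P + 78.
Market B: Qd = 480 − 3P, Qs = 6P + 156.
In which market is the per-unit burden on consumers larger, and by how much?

Market A: pre-tax P* = €59, Q* = 314; post-tax Q = 274; per-unit burden on consumers = €8.
Market B: pre-tax P* = €36, Q* = 372; post-tax Q = 336; per-unit burden on consumers = €12.
Difference: €8 vs €12 → market B is larger by €4.

Market B, by €4.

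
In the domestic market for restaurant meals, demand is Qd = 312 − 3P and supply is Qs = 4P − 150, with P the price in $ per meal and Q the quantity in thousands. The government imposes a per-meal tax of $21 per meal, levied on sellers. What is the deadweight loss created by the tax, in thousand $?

Deadweight loss = $378 thousand.

Before the tax: set 312 − 3P = 4P − 150 → P* = $66, Q* = 114.
With the tax collected from sellers, supply shifts: Qs = 4(P − 21) − 150.
New equilibrium: consumers pay $78, sellers receive $57, Q = 78. (Wedge: Pb − Ps = 21.)
Quantity falls by |ΔQ| = |114 − 78| = 36.
DWL = ½ · t · |ΔQ| = ½ · 21 · 36 = $378.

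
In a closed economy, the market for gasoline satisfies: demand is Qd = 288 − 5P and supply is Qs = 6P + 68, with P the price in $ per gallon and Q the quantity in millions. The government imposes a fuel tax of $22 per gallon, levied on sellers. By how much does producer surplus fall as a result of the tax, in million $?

Without the tax, 288 − 5P = 6P + 68 gives 11P = 220, so P* = $20 and Q* = 188.
With the tax collected from sellers, supply shifts: Qs = 6(P − 22) + 68.
Solving gives Q = 128 with buyers paying $32 and sellers receiving $10 (the $22 wedge).
ΔPS is the trapezoid between Q = 128 and Q = 188 of height $10: ½ · (188 + 128) · 10 = $1580.

Producer surplus falls by $1580 million.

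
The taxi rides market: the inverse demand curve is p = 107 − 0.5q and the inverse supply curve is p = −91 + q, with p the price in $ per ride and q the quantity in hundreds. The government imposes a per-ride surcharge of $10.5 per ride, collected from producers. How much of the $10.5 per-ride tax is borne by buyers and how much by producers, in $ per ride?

Rewrite in direct form: qd = 214 − 2p and qs = p + 91.
Before the tax: set 214 − 2p = p + 91 → p* = $41, q* = 132.
With the tax collected from producers, supply shifts: qs = (p − 10.5) + 91.
New equilibrium: buyers pay $44.5, producers receive $34, q = 125. (Wedge: pb − ps = 10.5.)
Burden on buyers: $3.5; on producers: $7. (They sum to $10.5.)

Buyers bear $3.5 per ride; producers bear $7 per ride.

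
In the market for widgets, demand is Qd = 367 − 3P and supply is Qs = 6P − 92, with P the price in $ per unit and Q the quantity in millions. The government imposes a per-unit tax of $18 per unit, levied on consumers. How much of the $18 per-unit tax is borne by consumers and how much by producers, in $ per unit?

Consumers bear $12 per unit; producers bear $6 per unit.

Without the tax, 367 − 3P = 6P − 92 gives 9P = 459, so P* = $51 and Q* = 214.
With the tax collected from consumers, demand (in seller-price terms) shifts: Qd = 367 − 3(P + 18).
New equilibrium: consumers pay $63, producers receive $45, Q = 178. (Wedge: Pb − Ps = 18.)
Burden on consumers: $12; on producers: $6. (They sum to $18.)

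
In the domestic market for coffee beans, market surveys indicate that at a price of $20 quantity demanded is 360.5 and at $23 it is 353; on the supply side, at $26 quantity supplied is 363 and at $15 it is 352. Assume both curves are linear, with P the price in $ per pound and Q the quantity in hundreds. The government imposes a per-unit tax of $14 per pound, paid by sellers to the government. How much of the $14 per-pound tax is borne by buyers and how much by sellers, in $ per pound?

Demand slope: (353 − 360.5)/(23 − 20) = -2.5, so Qd = 410.5 − 2.5P.
Supply slope: (352 − 363)/(15 − 26) = 1, so Qs = P + 337.
Before the tax: set 410.5 − 2.5P = P + 337 → P* = $21, Q* = 358.
With the tax collected from sellers, supply shifts: Qs = (P − 14) + 337.
Solving gives Q = 348 with buyers paying $25 and sellers receiving $11 (the $14 wedge).
Burden on buyers: $4; on sellers: $10. (They sum to $14.)
The less price-elastic side of the market bears the larger share of a per-unit tax.

Buyers bear $4 per pound; sellers bear $10 per pound.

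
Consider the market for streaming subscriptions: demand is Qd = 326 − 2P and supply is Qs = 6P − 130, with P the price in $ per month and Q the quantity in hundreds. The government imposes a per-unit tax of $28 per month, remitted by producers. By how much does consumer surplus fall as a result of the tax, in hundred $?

Consumer surplus falls by $4011 hundred.

Without the tax, 326 − 2P = 6P − 130 gives 8P = 456, so P* = $57 and Q* = 212.
With the tax collected from producers, supply shifts: Qs = 6(P − 28) − 130.
Solving gives Q = 170 with buyers paying $78 and producers receiving $50 (the $28 wedge).
ΔCS is the trapezoid between Q = 170 and Q = 212 of height $21: ½ · (212 + 170) · 21 = $4011.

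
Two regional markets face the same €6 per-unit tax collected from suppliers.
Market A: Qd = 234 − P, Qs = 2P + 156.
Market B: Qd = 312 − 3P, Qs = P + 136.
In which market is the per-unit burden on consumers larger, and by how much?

Market A: pre-tax P* = €26, Q* = 208; post-tax Q = 204; per-unit burden on consumers = €4.
Market B: pre-tax P* = €44, Q* = 180; post-tax Q = 175.5; per-unit burden on consumers = €1.5.
Difference: €4 vs €1.5 → market A is larger by €2.5.

Market A, by €2.5.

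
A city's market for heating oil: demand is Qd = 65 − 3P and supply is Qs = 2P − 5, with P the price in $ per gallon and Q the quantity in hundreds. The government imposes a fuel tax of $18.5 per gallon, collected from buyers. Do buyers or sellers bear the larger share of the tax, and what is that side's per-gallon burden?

Sellers bear the larger share: $11.1 per gallon.

Without the tax, 65 − 3P = 2P − 5 gives 5P = 70, so P* = $14 and Q* = 23.
With the tax collected from buyers, demand (in seller-price terms) shifts: Qd = 65 − 3(P + 18.5).
New equilibrium: buyers pay $21.4, sellers receive $2.9, Q = 0.8. (Wedge: Pb − Ps = 18.5.)
Per-gallon burden: buyers $7.4, sellers $11.1.
Sellers take the larger share because supply is less price-elastic here (demand slope 3 vs supply slope 2).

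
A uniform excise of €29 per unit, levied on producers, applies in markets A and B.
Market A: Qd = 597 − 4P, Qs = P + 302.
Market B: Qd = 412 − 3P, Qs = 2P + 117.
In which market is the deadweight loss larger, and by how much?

Market B, by €168.2.

Market A: pre-tax P* = €59, Q* = 361; post-tax Q = 337.8; deadweight loss = €336.4.
Market B: pre-tax P* = €59, Q* = 235; post-tax Q = 200.2; deadweight loss = €504.6.
Difference: €336.4 vs €504.6 → market B is larger by €168.2.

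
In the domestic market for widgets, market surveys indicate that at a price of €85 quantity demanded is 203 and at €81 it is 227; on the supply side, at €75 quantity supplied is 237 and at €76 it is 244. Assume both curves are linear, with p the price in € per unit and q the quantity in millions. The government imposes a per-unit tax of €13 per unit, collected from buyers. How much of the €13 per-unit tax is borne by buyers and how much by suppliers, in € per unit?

Demand slope: (227 − 203)/(81 − 85) = -6, so qd = 713 − 6p.
Supply slope: (244 − 237)/(76 − 75) = 7, so qs = 7p − 288.
Without the tax, 713 − 6p = 7p − 288 gives 13p = 1001, so p* = €77 and q* = 251.
With the tax collected from buyers, demand (in seller-price terms) shifts: qd = 713 − 6(p + 13).
Solving gives q = 209 with buyers paying €84 and suppliers receiving €71 (the €13 wedge).
Burden on buyers: €7; on suppliers: €6. (They sum to €13.)

Buyers bear €7 per unit; suppliers bear €6 per unit.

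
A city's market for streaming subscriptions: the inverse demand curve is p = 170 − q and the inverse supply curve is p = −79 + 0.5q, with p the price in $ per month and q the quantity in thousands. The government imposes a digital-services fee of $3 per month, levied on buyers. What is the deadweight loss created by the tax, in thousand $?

Inverting to q(p) form: qd = 170 − p; qs = 2p + 158.
Before the tax: set 170 − p = 2p + 158 → p* = $4, q* = 166.
With the tax collected from buyers, demand (in seller-price terms) shifts: qd = 170 − (p + 3).
New equilibrium: buyers pay $6, sellers receive $3, q = 164. (Wedge: pb − ps = 3.)
Quantity falls by |ΔQ| = |166 − 164| = 2.
DWL = ½ · t · |ΔQ| = ½ · 3 · 2 = $3.

Deadweight loss = $3 thousand.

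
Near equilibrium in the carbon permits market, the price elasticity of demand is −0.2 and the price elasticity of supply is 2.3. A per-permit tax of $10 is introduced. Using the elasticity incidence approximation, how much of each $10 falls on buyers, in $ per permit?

Buyers bear ≈ $9.2 per permit.

Incidence ratio: buyers' share ≈ εs / (εs + |εd|) = 2.3 / (2.3 + 0.2) = 0.92.
So buyers bear ≈ 0.92 × $10 = $9.2; sellers bear $0.8.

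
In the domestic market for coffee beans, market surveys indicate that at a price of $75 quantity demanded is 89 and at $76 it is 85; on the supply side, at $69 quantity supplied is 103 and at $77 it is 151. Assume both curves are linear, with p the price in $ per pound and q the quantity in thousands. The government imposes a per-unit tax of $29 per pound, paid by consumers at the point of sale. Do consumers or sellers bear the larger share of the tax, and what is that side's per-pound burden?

Consumers bear the larger share: $17.4 per pound.

Demand slope: (85 − 89)/(76 − 75) = -4, so qd = 389 − 4p.
Supply slope: (151 − 103)/(77 − 69) = 6, so qs = 6p − 311.
Before the tax: set 389 − 4p = 6p − 311 → p* = $70, q* = 109.
With the tax collected from consumers, demand (in seller-price terms) shifts: qd = 389 − 4(p + 29).
Solving gives q = 39.4 with consumers paying $87.4 and sellers receiving $58.4 (the $29 wedge).
Per-pound burden: consumers $17.4, sellers $11.6.
Consumers take the larger share because demand is less price-elastic here (demand slope 4 vs supply slope 6).
The less price-elastic side of the market bears the larger share of a per-unit tax.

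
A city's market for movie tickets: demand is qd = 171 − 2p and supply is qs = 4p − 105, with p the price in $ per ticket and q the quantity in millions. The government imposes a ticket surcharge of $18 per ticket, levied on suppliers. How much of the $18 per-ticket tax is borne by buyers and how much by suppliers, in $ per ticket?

Buyers bear $12 per ticket; suppliers bear $6 per ticket.

Without the tax, 171 − 2p = 4p − 105 gives 6p = 276, so p* = $46 and q* = 79.
With the tax collected from suppliers, supply shifts: qs = 4(p − 18) − 105.
New equilibrium: buyers pay $58, suppliers receive $40, q = 55. (Wedge: pb − ps = 18.)
Burden on buyers: $12; on suppliers: $6. (They sum to $18.)
The less price-elastic side of the market bears the larger share of a per-unit tax.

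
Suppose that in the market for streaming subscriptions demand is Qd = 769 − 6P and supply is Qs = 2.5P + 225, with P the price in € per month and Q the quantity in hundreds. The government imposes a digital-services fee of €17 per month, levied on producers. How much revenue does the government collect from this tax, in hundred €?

Without the tax, 769 − 6P = 2.5P + 225 gives 8.5P = 544, so P* = €64 and Q* = 385.
With the tax collected from producers, supply shifts: Qs = 2.5(P − 17) + 225.
New equilibrium: consumers pay €69, producers receive €52, Q = 355. (Wedge: Pb − Ps = 17.)
Revenue = t · Q = 17 · 355 = €6035.

Tax revenue = €6035 hundred.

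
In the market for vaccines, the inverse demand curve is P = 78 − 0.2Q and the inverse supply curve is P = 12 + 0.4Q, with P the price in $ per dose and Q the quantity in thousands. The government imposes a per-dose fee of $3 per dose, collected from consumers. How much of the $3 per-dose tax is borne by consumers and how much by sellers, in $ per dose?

Inverting to Q(P) form: Qd = 390 − 5P; Qs = 2.5P − 30.
Before the tax: set 390 − 5P = 2.5P − 30 → P* = $56, Q* = 110.
With the tax collected from consumers, demand (in seller-price terms) shifts: Qd = 390 − 5(P + 3).
Solving gives Q = 105 with consumers paying $57 and sellers receiving $54 (the $3 wedge).
Burden on consumers: $1; on sellers: $2. (They sum to $3.)

Consumers bear $1 per dose; sellers bear $2 per dose.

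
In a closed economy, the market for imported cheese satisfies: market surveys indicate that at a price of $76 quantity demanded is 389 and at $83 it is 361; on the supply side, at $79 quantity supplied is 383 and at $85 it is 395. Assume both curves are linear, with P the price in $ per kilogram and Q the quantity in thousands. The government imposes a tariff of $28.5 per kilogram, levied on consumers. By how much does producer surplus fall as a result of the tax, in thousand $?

Demand slope: (361 − 389)/(83 − 76) = -4, so Qd = 693 − 4P.
Supply slope: (395 − 383)/(85 − 79) = 2, so Qs = 2P + 225.
Before the tax: set 693 − 4P = 2P + 225 → P* = $78, Q* = 381.
With the tax collected from consumers, demand (in seller-price terms) shifts: Qd = 693 − 4(P + 28.5).
Solving gives Q = 343 with consumers paying $87.5 and producers receiving $59 (the $28.5 wedge).
ΔPS is the trapezoid between Q = 343 and Q = 381 of height $19: ½ · (381 + 343) · 19 = $6878.

Producer surplus falls by $6878 thousand.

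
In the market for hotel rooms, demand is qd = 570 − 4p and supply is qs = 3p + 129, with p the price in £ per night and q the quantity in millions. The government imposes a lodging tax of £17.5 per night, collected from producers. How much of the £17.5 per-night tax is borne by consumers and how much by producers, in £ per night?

Consumers bear £7.5 per night; producers bear £10 per night.

Without the tax, 570 − 4p = 3p + 129 gives 7p = 441, so p* = £63 and q* = 318.
With the tax collected from producers, supply shifts: qs = 3(p − 17.5) + 129.
Solving gives q = 288 with consumers paying £70.5 and producers receiving £53 (the £17.5 wedge).
Burden on consumers: £7.5; on producers: £10. (They sum to £17.5.)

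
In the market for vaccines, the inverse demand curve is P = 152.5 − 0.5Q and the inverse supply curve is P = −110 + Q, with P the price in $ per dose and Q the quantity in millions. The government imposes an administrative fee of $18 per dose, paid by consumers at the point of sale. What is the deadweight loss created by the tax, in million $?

Deadweight loss = $108 million.

Rewrite in direct form: Qd = 305 − 2P and Qs = P + 110.
Before the tax: set 305 − 2P = P + 110 → P* = $65, Q* = 175.
With the tax collected from consumers, demand (in seller-price terms) shifts: Qd = 305 − 2(P + 18).
New equilibrium: consumers pay $71, suppliers receive $53, Q = 163. (Wedge: Pb − Ps = 18.)
Quantity falls by |ΔQ| = |175 − 163| = 12.
DWL = ½ · t · |ΔQ| = ½ · 18 · 12 = $108.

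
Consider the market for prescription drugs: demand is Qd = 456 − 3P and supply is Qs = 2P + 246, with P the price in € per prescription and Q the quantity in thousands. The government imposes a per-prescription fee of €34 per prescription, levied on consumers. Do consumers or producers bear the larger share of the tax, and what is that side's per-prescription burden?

Producers bear the larger share: €20.4 per prescription.

Before the tax: set 456 − 3P = 2P + 246 → P* = €42, Q* = 330.
With the tax collected from consumers, demand (in seller-price terms) shifts: Qd = 456 − 3(P + 34).
New equilibrium: consumers pay €55.6, producers receive €21.6, Q = 289.2. (Wedge: Pb − Ps = 34.)
Per-prescription burden: consumers €13.6, producers €20.4.
Producers take the larger share because supply is less price-elastic here (demand slope 3 vs supply slope 2).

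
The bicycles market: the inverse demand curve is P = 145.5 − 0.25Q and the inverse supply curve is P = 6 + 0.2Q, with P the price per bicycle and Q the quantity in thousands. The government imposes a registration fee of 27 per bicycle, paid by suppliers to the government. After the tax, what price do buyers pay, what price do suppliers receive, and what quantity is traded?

Inverting to Q(P) form: Qd = 582 − 4P; Qs = 5P − 30.
Before the tax: set 582 − 4P = 5P − 30 → P* = 68, Q* = 310.
With the tax collected from suppliers, supply shifts: Qs = 5(P − 27) − 30.
Solving gives Q = 250 with buyers paying 83 and suppliers receiving 56 (the 27 wedge).

Buyers pay 83; suppliers receive 56; quantity = 250.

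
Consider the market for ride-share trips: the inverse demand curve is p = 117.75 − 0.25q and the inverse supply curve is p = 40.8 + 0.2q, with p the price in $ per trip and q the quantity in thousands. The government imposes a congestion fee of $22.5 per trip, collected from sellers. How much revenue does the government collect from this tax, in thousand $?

Rewrite in direct form: qd = 471 − 4p and qs = 5p − 204.
Before the tax: set 471 − 4p = 5p − 204 → p* = $75, q* = 171.
With the tax collected from sellers, supply shifts: qs = 5(p − 22.5) − 204.
New equilibrium: consumers pay $87.5, sellers receive $65, q = 121. (Wedge: pb − ps = 22.5.)
Revenue = t · Q = 22.5 · 121 = $2722.5.

Tax revenue = $2722.5 thousand.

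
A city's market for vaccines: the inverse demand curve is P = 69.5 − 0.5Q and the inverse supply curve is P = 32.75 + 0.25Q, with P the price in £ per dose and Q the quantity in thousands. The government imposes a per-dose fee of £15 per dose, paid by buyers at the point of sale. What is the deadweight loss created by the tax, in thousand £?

Rewrite in direct form: Qd = 139 − 2P and Qs = 4P − 131.
Without the tax, 139 − 2P = 4P − 131 gives 6P = 270, so P* = £45 and Q* = 49.
With the tax collected from buyers, demand (in seller-price terms) shifts: Qd = 139 − 2(P + 15).
New equilibrium: buyers pay £55, sellers receive £40, Q = 29. (Wedge: Pb − Ps = 15.)
Quantity falls by |ΔQ| = |49 − 29| = 20.
DWL = ½ · t · |ΔQ| = ½ · 15 · 20 = £150.

Deadweight loss = £150 thousand.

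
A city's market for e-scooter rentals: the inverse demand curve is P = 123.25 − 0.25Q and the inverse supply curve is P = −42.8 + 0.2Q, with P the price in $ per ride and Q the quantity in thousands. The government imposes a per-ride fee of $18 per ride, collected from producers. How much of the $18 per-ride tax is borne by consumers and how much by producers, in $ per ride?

Consumers bear $10 per ride; producers bear $8 per ride.

Rewrite in direct form: Qd = 493 − 4P and Qs = 5P + 214.
Before the tax: set 493 − 4P = 5P + 214 → P* = $31, Q* = 369.
With the tax collected from producers, supply shifts: Qs = 5(P − 18) + 214.
Solving gives Q = 329 with consumers paying $41 and producers receiving $23 (the $18 wedge).
Burden on consumers: $10; on producers: $8. (They sum to $18.)
The less price-elastic side of the market bears the larger share of a per-unit tax.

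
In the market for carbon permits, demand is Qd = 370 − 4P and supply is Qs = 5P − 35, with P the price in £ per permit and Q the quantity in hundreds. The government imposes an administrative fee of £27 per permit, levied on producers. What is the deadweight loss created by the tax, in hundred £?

Deadweight loss = £810 hundred.

Before the tax: set 370 − 4P = 5P − 35 → P* = £45, Q* = 190.
With the tax collected from producers, supply shifts: Qs = 5(P − 27) − 35.
Solving gives Q = 130 with consumers paying £60 and producers receiving £33 (the £27 wedge).
Quantity falls by |ΔQ| = |190 − 130| = 60.
DWL = ½ · t · |ΔQ| = ½ · 27 · 60 = £810.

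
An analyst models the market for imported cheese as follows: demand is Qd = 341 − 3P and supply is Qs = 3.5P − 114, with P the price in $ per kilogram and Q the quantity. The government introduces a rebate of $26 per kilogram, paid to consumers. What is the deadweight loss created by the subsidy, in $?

Before the subsidy: set 341 − 3P = 3.5P − 114 → P* = $70, Q* = 131.
With a per-unit subsidy paid to consumers, each effectively pays P − 26, so demand becomes Qd = 341 − 3(P − 26).
New equilibrium: consumers pay $56, producers receive $82, Q = 173. (Wedge: Pb − Ps = −26.)
Quantity rises by |ΔQ| = |131 − 173| = 42.
DWL = ½ · t · |ΔQ| = ½ · 26 · 42 = $546.

Deadweight loss = $546.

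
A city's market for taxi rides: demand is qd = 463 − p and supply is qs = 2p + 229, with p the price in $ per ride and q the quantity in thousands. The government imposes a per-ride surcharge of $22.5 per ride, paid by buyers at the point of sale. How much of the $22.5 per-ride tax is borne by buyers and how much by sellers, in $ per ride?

Buyers bear $15 per ride; sellers bear $7.5 per ride.

Without the tax, 463 − p = 2p + 229 gives 3p = 234, so p* = $78 and q* = 385.
With the tax collected from buyers, demand (in seller-price terms) shifts: qd = 463 − (p + 22.5).
New equilibrium: buyers pay $93, sellers receive $70.5, q = 370. (Wedge: pb − ps = 22.5.)
Burden on buyers: $15; on sellers: $7.5. (They sum to $22.5.)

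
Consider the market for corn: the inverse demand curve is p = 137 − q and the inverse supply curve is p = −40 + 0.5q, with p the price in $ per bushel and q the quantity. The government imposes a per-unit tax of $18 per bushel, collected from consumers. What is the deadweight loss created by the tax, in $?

Deadweight loss = $108.

Rewrite in direct form: qd = 137 − p and qs = 2p + 80.
Before the tax: set 137 − p = 2p + 80 → p* = $19, q* = 118.
With the tax collected from consumers, demand (in seller-price terms) shifts: qd = 137 − (p + 18).
New equilibrium: consumers pay $31, producers receive $13, q = 106. (Wedge: pb − ps = 18.)
Quantity falls by |ΔQ| = |118 − 106| = 12.
DWL = ½ · t · |ΔQ| = ½ · 18 · 12 = $108.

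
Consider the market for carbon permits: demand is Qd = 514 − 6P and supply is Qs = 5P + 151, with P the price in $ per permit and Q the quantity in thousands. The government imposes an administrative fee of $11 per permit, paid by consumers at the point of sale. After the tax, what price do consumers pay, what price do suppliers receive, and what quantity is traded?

Consumers pay $38; suppliers receive $27; quantity = 286.

Without the tax, 514 − 6P = 5P + 151 gives 11P = 363, so P* = $33 and Q* = 316.
With the tax collected from consumers, demand (in seller-price terms) shifts: Qd = 514 − 6(P + 11).
Solving gives Q = 286 with consumers paying $38 and suppliers receiving $27 (the $11 wedge).
The less price-elastic side of the market bears the larger share of a per-unit tax.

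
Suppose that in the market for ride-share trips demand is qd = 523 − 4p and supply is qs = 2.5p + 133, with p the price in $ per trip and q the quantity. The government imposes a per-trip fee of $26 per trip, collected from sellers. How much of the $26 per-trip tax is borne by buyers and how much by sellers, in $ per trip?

Buyers bear $10 per trip; sellers bear $16 per trip.

Without the tax, 523 − 4p = 2.5p + 133 gives 6.5p = 390, so p* = $60 and q* = 283.
With the tax collected from sellers, supply shifts: qs = 2.5(p − 26) + 133.
New equilibrium: buyers pay $70, sellers receive $44, q = 243. (Wedge: pb − ps = 26.)
Burden on buyers: $10; on sellers: $16. (They sum to $26.)
The less price-elastic side of the market bears the larger share of a per-unit tax.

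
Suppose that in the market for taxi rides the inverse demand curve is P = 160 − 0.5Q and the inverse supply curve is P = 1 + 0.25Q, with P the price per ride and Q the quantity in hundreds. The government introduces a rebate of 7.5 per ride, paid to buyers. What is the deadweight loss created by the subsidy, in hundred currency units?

Rewrite in direct form: Qd = 320 − 2P and Qs = 4P − 4.
Before the subsidy: set 320 − 2P = 4P − 4 → P* = 54, Q* = 212.
With a per-unit subsidy paid to buyers, each effectively pays P − 7.5, so demand becomes Qd = 320 − 2(P − 7.5).
Solving gives Q = 222 with buyers paying 49 and suppliers receiving 56.5 (the 7.5 wedge).
Quantity rises by |ΔQ| = |212 − 222| = 10.
DWL = ½ · t · |ΔQ| = ½ · 7.5 · 10 = 37.5.

Deadweight loss = 37.5 hundred.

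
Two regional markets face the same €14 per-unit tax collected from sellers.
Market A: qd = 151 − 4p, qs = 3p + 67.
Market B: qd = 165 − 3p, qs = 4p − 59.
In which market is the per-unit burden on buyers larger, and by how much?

Market A: pre-tax p* = €12, q* = 103; post-tax q = 79; per-unit burden on buyers = €6.
Market B: pre-tax p* = €32, q* = 69; post-tax q = 45; per-unit burden on buyers = €8.
Difference: €6 vs €8 → market B is larger by €2.

Market B, by €2.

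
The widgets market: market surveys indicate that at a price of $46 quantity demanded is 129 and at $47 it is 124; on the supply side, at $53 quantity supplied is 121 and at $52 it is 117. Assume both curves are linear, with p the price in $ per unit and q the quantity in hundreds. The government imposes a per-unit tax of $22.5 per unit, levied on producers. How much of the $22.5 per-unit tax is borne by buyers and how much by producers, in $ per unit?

Demand slope: (124 − 129)/(47 − 46) = -5, so qd = 359 − 5p.
Supply slope: (117 − 121)/(52 − 53) = 4, so qs = 4p − 91.
Before the tax: set 359 − 5p = 4p − 91 → p* = $50, q* = 109.
With the tax collected from producers, supply shifts: qs = 4(p − 22.5) − 91.
Solving gives q = 59 with buyers paying $60 and producers receiving $37.5 (the $22.5 wedge).
Burden on buyers: $10; on producers: $12.5. (They sum to $22.5.)

Buyers bear $10 per unit; producers bear $12.5 per unit.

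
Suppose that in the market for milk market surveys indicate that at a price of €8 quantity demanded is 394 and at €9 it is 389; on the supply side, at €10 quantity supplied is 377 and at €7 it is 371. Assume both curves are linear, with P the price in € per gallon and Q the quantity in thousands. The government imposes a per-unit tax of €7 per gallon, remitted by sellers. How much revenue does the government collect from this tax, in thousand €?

Demand slope: (389 − 394)/(9 − 8) = -5, so Qd = 434 − 5P.
Supply slope: (371 − 377)/(7 − 10) = 2, so Qs = 2P + 357.
Without the tax, 434 − 5P = 2P + 357 gives 7P = 77, so P* = €11 and Q* = 379.
With the tax collected from sellers, supply shifts: Qs = 2(P − 7) + 357.
Solving gives Q = 369 with buyers paying €13 and sellers receiving €6 (the €7 wedge).
Revenue = t · Q = 7 · 369 = €2583.

Tax revenue = €2583 thousand.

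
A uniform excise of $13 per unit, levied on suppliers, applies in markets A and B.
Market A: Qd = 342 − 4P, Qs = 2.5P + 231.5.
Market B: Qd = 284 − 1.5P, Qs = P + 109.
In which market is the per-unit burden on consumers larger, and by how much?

Market A: pre-tax P* = $17, Q* = 274; post-tax Q = 254; per-unit burden on consumers = $5.
Market B: pre-tax P* = $70, Q* = 179; post-tax Q = 171.2; per-unit burden on consumers = $5.2.
Difference: $5 vs $5.2 → market B is larger by $0.2.

Market B, by $0.2.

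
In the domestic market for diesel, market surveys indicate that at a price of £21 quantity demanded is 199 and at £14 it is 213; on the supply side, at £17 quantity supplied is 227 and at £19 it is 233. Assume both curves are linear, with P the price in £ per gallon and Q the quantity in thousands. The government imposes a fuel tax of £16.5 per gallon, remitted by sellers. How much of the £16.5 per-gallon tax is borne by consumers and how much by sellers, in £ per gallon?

Consumers bear £9.9 per gallon; sellers bear £6.6 per gallon.

Demand slope: (213 − 199)/(14 − 21) = -2, so Qd = 241 − 2P.
Supply slope: (233 − 227)/(19 − 17) = 3, so Qs = 3P + 176.
Before the tax: set 241 − 2P = 3P + 176 → P* = £13, Q* = 215.
With the tax collected from sellers, supply shifts: Qs = 3(P − 16.5) + 176.
Solving gives Q = 195.2 with consumers paying £22.9 and sellers receiving £6.4 (the £16.5 wedge).
Burden on consumers: £9.9; on sellers: £6.6. (They sum to £16.5.)
The less price-elastic side of the market bears the larger share of a per-unit tax.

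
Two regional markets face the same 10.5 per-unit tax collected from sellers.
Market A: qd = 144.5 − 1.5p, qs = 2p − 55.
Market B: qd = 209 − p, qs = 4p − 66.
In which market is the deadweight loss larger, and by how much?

Market A, by 3.15.

Market A: pre-tax p* = 57, q* = 59; post-tax q = 50; deadweight loss = 47.25.
Market B: pre-tax p* = 55, q* = 154; post-tax q = 145.6; deadweight loss = 44.1.
Difference: 47.25 vs 44.1 → market A is larger by 3.15.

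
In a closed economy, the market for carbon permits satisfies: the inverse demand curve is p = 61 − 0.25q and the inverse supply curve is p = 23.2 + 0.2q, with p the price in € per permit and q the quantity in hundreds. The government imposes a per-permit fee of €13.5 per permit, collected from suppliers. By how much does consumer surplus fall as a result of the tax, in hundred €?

Rewrite in direct form: qd = 244 − 4p and qs = 5p − 116.
Without the tax, 244 − 4p = 5p − 116 gives 9p = 360, so p* = €40 and q* = 84.
With the tax collected from suppliers, supply shifts: qs = 5(p − 13.5) − 116.
New equilibrium: consumers pay €47.5, suppliers receive €34, q = 54. (Wedge: pb − ps = 13.5.)
ΔCS is the trapezoid between Q = 54 and Q = 84 of height €7.5: ½ · (84 + 54) · 7.5 = €517.5.

Consumer surplus falls by €517.5 hundred.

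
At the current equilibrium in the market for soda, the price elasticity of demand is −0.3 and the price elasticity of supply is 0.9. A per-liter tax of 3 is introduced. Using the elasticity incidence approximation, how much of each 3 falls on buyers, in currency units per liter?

Incidence ratio: buyers' share ≈ εs / (εs + |εd|) = 0.9 / (0.9 + 0.3) = 0.75.
So buyers bear ≈ 0.75 × 3 = 2.25; producers bear 0.75.

Buyers bear ≈ 2.25 per liter.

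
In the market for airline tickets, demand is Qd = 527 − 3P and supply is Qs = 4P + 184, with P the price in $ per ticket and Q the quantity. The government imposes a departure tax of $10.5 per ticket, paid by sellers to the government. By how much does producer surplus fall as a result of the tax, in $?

Producer surplus falls by $1669.5.

Before the tax: set 527 − 3P = 4P + 184 → P* = $49, Q* = 380.
With the tax collected from sellers, supply shifts: Qs = 4(P − 10.5) + 184.
Solving gives Q = 362 with buyers paying $55 and sellers receiving $44.5 (the $10.5 wedge).
ΔPS is the trapezoid between Q = 362 and Q = 380 of height $4.5: ½ · (380 + 362) · 4.5 = $1669.5.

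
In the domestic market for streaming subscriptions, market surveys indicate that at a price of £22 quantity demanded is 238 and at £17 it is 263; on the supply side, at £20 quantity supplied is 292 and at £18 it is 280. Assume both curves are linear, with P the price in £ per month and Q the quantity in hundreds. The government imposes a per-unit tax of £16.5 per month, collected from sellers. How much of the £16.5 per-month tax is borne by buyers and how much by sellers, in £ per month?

Demand slope: (263 − 238)/(17 − 22) = -5, so Qd = 348 − 5P.
Supply slope: (280 − 292)/(18 − 20) = 6, so Qs = 6P + 172.
Without the tax, 348 − 5P = 6P + 172 gives 11P = 176, so P* = £16 and Q* = 268.
With the tax collected from sellers, supply shifts: Qs = 6(P − 16.5) + 172.
Solving gives Q = 223 with buyers paying £25 and sellers receiving £8.5 (the £16.5 wedge).
Burden on buyers: £9; on sellers: £7.5. (They sum to £16.5.)

Buyers bear £9 per month; sellers bear £7.5 per month.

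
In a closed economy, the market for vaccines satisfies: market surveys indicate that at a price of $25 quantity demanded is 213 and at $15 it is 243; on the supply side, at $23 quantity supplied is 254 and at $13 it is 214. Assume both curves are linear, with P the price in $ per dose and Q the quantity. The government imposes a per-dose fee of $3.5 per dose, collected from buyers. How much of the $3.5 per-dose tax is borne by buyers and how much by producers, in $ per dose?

Demand slope: (243 − 213)/(15 − 25) = -3, so Qd = 288 − 3P.
Supply slope: (214 − 254)/(13 − 23) = 4, so Qs = 4P + 162.
Before the tax: set 288 − 3P = 4P + 162 → P* = $18, Q* = 234.
With the tax collected from buyers, demand (in seller-price terms) shifts: Qd = 288 − 3(P + 3.5).
Solving gives Q = 228 with buyers paying $20 and producers receiving $16.5 (the $3.5 wedge).
Burden on buyers: $2; on producers: $1.5. (They sum to $3.5.)
The less price-elastic side of the market bears the larger share of a per-unit tax.

Buyers bear $2 per dose; producers bear $1.5 per dose.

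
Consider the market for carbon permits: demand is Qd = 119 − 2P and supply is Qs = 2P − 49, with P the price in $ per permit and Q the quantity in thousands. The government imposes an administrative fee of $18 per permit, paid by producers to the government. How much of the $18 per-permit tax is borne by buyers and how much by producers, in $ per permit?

Buyers bear $9 per permit; producers bear $9 per permit.

Without the tax, 119 − 2P = 2P − 49 gives 4P = 168, so P* = $42 and Q* = 35.
With the tax collected from producers, supply shifts: Qs = 2(P − 18) − 49.
New equilibrium: buyers pay $51, producers receive $33, Q = 17. (Wedge: Pb − Ps = 18.)
Burden on buyers: $9; on producers: $9. (They sum to $18.)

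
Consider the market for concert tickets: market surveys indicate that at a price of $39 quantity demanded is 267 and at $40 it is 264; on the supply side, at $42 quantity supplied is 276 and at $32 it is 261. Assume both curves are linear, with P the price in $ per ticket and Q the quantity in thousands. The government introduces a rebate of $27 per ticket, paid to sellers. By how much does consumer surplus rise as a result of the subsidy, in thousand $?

Demand slope: (264 − 267)/(40 − 39) = -3, so Qd = 384 − 3P.
Supply slope: (261 − 276)/(32 − 42) = 1.5, so Qs = 1.5P + 213.
Before the subsidy: set 384 − 3P = 1.5P + 213 → P* = $38, Q* = 270.
With a per-unit subsidy paid to sellers, each receives P + 27 per unit sold, so supply becomes Qs = 1.5(P + 27) + 213.
New equilibrium: buyers pay $29, sellers receive $56, Q = 297. (Wedge: Pb − Ps = −27.)
ΔCS is the trapezoid between Q = 297 and Q = 270 of height $9: ½ · (270 + 297) · 9 = $2551.5.

Consumer surplus rises by $2551.5 thousand.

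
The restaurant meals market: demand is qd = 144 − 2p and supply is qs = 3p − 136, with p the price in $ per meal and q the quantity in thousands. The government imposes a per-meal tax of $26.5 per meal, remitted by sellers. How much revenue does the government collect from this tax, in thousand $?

Tax revenue = $5.3 thousand.

Without the tax, 144 − 2p = 3p − 136 gives 5p = 280, so p* = $56 and q* = 32.
With the tax collected from sellers, supply shifts: qs = 3(p − 26.5) − 136.
New equilibrium: buyers pay $71.9, sellers receive $45.4, q = 0.2. (Wedge: pb − ps = 26.5.)
Revenue = t · Q = 26.5 · 0.2 = $5.3.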